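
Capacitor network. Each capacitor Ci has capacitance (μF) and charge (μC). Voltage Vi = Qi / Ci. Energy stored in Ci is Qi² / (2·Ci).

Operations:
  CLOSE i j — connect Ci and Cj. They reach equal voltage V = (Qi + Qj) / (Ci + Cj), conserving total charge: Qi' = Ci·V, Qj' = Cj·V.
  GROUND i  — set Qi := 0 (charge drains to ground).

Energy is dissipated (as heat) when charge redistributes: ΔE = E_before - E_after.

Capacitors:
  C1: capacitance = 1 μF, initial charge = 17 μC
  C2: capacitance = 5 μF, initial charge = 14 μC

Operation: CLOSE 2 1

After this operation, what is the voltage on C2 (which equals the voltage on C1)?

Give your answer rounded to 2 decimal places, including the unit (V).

Initial: C1(1μF, Q=17μC, V=17.00V), C2(5μF, Q=14μC, V=2.80V)
Op 1: CLOSE 2-1: Q_total=31.00, C_total=6.00, V=5.17; Q2=25.83, Q1=5.17; dissipated=84.017

Answer: 5.17 V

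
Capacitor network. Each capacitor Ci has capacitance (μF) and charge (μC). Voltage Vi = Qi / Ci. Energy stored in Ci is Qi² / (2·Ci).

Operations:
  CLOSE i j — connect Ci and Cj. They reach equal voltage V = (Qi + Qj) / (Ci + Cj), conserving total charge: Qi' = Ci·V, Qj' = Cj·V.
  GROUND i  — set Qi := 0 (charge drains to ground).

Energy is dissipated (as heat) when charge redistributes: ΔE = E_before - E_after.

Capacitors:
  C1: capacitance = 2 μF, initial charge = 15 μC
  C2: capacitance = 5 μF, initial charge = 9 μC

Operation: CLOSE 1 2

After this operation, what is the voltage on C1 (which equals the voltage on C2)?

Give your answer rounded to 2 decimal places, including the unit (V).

Answer: 3.43 V

Derivation:
Initial: C1(2μF, Q=15μC, V=7.50V), C2(5μF, Q=9μC, V=1.80V)
Op 1: CLOSE 1-2: Q_total=24.00, C_total=7.00, V=3.43; Q1=6.86, Q2=17.14; dissipated=23.207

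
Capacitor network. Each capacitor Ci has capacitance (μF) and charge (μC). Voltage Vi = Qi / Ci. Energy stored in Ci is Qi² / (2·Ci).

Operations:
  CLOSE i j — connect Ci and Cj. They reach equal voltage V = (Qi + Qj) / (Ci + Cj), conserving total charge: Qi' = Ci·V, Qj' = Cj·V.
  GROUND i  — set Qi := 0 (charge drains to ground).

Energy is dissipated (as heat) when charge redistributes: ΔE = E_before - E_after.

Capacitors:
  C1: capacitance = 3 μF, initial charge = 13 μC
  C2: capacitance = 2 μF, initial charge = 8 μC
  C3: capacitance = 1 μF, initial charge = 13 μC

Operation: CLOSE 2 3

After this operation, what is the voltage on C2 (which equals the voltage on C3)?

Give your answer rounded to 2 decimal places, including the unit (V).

Initial: C1(3μF, Q=13μC, V=4.33V), C2(2μF, Q=8μC, V=4.00V), C3(1μF, Q=13μC, V=13.00V)
Op 1: CLOSE 2-3: Q_total=21.00, C_total=3.00, V=7.00; Q2=14.00, Q3=7.00; dissipated=27.000

Answer: 7.00 V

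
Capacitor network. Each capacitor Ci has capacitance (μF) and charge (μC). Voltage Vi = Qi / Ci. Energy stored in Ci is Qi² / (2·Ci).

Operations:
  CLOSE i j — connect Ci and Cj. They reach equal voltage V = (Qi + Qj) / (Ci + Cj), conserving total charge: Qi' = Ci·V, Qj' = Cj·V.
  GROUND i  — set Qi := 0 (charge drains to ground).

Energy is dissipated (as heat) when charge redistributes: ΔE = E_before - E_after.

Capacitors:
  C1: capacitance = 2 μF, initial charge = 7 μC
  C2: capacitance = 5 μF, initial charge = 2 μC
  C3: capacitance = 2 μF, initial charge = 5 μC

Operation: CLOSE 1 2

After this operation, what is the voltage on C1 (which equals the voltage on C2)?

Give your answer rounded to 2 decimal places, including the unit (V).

Initial: C1(2μF, Q=7μC, V=3.50V), C2(5μF, Q=2μC, V=0.40V), C3(2μF, Q=5μC, V=2.50V)
Op 1: CLOSE 1-2: Q_total=9.00, C_total=7.00, V=1.29; Q1=2.57, Q2=6.43; dissipated=6.864

Answer: 1.29 V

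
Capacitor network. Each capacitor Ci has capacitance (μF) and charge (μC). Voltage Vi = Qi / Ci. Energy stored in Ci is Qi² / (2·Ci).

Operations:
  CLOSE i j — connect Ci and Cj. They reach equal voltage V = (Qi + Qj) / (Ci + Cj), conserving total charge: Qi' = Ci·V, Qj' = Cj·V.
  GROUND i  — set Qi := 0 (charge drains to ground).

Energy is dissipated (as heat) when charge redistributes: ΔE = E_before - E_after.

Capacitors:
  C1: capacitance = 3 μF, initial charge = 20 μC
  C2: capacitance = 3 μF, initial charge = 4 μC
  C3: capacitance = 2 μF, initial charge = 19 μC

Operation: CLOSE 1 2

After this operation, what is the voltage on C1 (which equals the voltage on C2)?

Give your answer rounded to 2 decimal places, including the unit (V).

Initial: C1(3μF, Q=20μC, V=6.67V), C2(3μF, Q=4μC, V=1.33V), C3(2μF, Q=19μC, V=9.50V)
Op 1: CLOSE 1-2: Q_total=24.00, C_total=6.00, V=4.00; Q1=12.00, Q2=12.00; dissipated=21.333

Answer: 4.00 V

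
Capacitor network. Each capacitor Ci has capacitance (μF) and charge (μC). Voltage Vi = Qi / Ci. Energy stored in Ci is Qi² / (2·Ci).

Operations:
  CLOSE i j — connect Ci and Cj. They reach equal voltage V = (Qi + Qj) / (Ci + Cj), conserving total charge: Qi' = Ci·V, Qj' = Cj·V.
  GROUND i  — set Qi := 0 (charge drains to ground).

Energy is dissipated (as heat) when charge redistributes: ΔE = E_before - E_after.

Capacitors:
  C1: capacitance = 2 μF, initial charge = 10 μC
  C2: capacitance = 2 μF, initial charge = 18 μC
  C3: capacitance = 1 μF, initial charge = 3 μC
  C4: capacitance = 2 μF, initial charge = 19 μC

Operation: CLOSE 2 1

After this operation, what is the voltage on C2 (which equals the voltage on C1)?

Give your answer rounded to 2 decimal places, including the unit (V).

Initial: C1(2μF, Q=10μC, V=5.00V), C2(2μF, Q=18μC, V=9.00V), C3(1μF, Q=3μC, V=3.00V), C4(2μF, Q=19μC, V=9.50V)
Op 1: CLOSE 2-1: Q_total=28.00, C_total=4.00, V=7.00; Q2=14.00, Q1=14.00; dissipated=8.000

Answer: 7.00 V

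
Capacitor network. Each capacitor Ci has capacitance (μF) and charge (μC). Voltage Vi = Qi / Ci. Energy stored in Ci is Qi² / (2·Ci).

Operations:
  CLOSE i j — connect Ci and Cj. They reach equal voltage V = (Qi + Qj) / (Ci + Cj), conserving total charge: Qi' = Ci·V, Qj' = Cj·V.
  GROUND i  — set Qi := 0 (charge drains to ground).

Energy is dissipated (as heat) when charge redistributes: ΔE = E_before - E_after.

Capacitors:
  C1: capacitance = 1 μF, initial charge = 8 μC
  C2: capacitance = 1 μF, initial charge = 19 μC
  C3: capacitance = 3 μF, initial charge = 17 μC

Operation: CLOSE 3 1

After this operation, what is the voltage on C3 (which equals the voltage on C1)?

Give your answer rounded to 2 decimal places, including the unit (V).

Answer: 6.25 V

Derivation:
Initial: C1(1μF, Q=8μC, V=8.00V), C2(1μF, Q=19μC, V=19.00V), C3(3μF, Q=17μC, V=5.67V)
Op 1: CLOSE 3-1: Q_total=25.00, C_total=4.00, V=6.25; Q3=18.75, Q1=6.25; dissipated=2.042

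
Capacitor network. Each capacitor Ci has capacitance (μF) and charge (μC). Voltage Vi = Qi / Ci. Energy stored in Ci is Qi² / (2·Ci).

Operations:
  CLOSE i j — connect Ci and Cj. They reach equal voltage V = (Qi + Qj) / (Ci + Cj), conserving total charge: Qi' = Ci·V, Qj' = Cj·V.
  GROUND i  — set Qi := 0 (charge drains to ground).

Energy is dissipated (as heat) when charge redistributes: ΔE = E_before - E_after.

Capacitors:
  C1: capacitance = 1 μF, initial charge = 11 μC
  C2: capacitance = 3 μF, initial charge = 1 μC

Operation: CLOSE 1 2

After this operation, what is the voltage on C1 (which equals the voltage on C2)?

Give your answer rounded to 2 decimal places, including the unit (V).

Answer: 3.00 V

Derivation:
Initial: C1(1μF, Q=11μC, V=11.00V), C2(3μF, Q=1μC, V=0.33V)
Op 1: CLOSE 1-2: Q_total=12.00, C_total=4.00, V=3.00; Q1=3.00, Q2=9.00; dissipated=42.667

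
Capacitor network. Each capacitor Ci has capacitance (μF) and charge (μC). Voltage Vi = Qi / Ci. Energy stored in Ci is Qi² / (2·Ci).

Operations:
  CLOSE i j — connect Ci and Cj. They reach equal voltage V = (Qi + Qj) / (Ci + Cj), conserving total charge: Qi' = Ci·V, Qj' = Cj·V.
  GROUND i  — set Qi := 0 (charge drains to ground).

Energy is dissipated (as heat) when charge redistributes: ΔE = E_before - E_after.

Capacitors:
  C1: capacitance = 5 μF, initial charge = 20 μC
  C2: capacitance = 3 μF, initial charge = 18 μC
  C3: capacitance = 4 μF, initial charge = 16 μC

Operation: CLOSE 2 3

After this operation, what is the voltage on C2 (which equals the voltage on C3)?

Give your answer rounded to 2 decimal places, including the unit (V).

Answer: 4.86 V

Derivation:
Initial: C1(5μF, Q=20μC, V=4.00V), C2(3μF, Q=18μC, V=6.00V), C3(4μF, Q=16μC, V=4.00V)
Op 1: CLOSE 2-3: Q_total=34.00, C_total=7.00, V=4.86; Q2=14.57, Q3=19.43; dissipated=3.429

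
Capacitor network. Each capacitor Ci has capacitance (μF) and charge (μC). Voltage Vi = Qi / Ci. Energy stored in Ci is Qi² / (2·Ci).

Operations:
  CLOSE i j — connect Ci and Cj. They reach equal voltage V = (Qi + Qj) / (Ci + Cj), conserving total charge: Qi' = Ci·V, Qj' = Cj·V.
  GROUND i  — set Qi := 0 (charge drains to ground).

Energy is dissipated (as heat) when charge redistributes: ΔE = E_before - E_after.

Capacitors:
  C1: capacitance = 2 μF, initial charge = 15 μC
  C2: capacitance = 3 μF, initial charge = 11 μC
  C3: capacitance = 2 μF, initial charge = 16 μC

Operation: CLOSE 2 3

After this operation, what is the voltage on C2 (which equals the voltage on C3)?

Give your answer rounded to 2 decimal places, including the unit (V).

Initial: C1(2μF, Q=15μC, V=7.50V), C2(3μF, Q=11μC, V=3.67V), C3(2μF, Q=16μC, V=8.00V)
Op 1: CLOSE 2-3: Q_total=27.00, C_total=5.00, V=5.40; Q2=16.20, Q3=10.80; dissipated=11.267

Answer: 5.40 V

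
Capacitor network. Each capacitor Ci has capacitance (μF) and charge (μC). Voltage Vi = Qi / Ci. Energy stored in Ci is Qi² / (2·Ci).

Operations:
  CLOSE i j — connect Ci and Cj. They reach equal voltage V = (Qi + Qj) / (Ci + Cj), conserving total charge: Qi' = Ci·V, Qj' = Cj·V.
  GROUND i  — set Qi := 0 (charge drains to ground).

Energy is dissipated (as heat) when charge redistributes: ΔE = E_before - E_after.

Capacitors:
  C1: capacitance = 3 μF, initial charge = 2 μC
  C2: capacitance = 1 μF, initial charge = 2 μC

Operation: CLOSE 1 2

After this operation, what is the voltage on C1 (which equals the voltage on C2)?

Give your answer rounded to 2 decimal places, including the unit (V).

Answer: 1.00 V

Derivation:
Initial: C1(3μF, Q=2μC, V=0.67V), C2(1μF, Q=2μC, V=2.00V)
Op 1: CLOSE 1-2: Q_total=4.00, C_total=4.00, V=1.00; Q1=3.00, Q2=1.00; dissipated=0.667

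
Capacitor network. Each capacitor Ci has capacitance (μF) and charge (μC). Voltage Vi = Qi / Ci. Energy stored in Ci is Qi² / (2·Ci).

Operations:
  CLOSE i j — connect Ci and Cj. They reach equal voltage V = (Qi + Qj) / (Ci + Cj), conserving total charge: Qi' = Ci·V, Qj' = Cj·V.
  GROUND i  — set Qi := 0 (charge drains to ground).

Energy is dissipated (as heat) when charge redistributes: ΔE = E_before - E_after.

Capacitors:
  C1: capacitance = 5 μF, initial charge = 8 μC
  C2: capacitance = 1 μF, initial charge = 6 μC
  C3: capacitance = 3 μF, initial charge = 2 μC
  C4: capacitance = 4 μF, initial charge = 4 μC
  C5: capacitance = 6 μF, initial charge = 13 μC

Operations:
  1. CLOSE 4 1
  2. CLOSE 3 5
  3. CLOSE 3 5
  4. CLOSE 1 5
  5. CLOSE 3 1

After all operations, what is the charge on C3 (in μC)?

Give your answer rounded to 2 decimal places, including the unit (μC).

Initial: C1(5μF, Q=8μC, V=1.60V), C2(1μF, Q=6μC, V=6.00V), C3(3μF, Q=2μC, V=0.67V), C4(4μF, Q=4μC, V=1.00V), C5(6μF, Q=13μC, V=2.17V)
Op 1: CLOSE 4-1: Q_total=12.00, C_total=9.00, V=1.33; Q4=5.33, Q1=6.67; dissipated=0.400
Op 2: CLOSE 3-5: Q_total=15.00, C_total=9.00, V=1.67; Q3=5.00, Q5=10.00; dissipated=2.250
Op 3: CLOSE 3-5: Q_total=15.00, C_total=9.00, V=1.67; Q3=5.00, Q5=10.00; dissipated=0.000
Op 4: CLOSE 1-5: Q_total=16.67, C_total=11.00, V=1.52; Q1=7.58, Q5=9.09; dissipated=0.152
Op 5: CLOSE 3-1: Q_total=12.58, C_total=8.00, V=1.57; Q3=4.72, Q1=7.86; dissipated=0.022
Final charges: Q1=7.86, Q2=6.00, Q3=4.72, Q4=5.33, Q5=9.09

Answer: 4.72 μC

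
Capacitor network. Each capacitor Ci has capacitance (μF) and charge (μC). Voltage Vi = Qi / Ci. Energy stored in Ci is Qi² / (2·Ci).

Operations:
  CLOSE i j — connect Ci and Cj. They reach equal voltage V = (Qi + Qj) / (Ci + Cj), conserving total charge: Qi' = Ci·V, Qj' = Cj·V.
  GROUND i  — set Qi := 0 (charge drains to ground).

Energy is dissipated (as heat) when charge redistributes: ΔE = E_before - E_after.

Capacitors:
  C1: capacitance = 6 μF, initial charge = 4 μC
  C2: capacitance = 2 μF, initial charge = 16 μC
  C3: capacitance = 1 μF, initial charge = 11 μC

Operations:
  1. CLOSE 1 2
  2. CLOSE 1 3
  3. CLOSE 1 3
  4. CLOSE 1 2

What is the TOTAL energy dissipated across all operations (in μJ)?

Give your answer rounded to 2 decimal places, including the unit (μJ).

Initial: C1(6μF, Q=4μC, V=0.67V), C2(2μF, Q=16μC, V=8.00V), C3(1μF, Q=11μC, V=11.00V)
Op 1: CLOSE 1-2: Q_total=20.00, C_total=8.00, V=2.50; Q1=15.00, Q2=5.00; dissipated=40.333
Op 2: CLOSE 1-3: Q_total=26.00, C_total=7.00, V=3.71; Q1=22.29, Q3=3.71; dissipated=30.964
Op 3: CLOSE 1-3: Q_total=26.00, C_total=7.00, V=3.71; Q1=22.29, Q3=3.71; dissipated=0.000
Op 4: CLOSE 1-2: Q_total=27.29, C_total=8.00, V=3.41; Q1=20.46, Q2=6.82; dissipated=1.106
Total dissipated: 72.403 μJ

Answer: 72.40 μJ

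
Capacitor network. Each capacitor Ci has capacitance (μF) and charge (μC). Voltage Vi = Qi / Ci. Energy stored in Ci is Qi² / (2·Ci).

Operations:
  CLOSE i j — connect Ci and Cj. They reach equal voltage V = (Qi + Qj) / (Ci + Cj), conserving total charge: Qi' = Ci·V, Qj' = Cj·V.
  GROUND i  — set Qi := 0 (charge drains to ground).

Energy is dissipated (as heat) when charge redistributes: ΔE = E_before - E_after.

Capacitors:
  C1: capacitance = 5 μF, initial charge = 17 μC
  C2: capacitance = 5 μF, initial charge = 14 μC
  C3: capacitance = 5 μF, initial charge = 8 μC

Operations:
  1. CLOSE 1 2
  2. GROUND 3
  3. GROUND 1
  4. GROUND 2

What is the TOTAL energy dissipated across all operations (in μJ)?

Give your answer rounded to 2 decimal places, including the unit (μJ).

Initial: C1(5μF, Q=17μC, V=3.40V), C2(5μF, Q=14μC, V=2.80V), C3(5μF, Q=8μC, V=1.60V)
Op 1: CLOSE 1-2: Q_total=31.00, C_total=10.00, V=3.10; Q1=15.50, Q2=15.50; dissipated=0.450
Op 2: GROUND 3: Q3=0; energy lost=6.400
Op 3: GROUND 1: Q1=0; energy lost=24.025
Op 4: GROUND 2: Q2=0; energy lost=24.025
Total dissipated: 54.900 μJ

Answer: 54.90 μJ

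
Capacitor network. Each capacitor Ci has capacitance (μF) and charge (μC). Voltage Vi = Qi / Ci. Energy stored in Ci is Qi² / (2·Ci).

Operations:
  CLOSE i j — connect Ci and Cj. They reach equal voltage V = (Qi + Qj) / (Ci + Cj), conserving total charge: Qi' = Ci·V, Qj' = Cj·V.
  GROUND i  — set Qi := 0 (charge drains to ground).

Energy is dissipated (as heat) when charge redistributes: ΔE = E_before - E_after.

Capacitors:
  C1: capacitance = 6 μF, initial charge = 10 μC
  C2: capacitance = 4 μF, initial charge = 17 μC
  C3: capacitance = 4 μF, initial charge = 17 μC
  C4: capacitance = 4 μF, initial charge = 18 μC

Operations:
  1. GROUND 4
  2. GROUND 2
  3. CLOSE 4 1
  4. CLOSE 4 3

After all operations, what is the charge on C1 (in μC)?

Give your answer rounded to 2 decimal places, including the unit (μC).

Answer: 6.00 μC

Derivation:
Initial: C1(6μF, Q=10μC, V=1.67V), C2(4μF, Q=17μC, V=4.25V), C3(4μF, Q=17μC, V=4.25V), C4(4μF, Q=18μC, V=4.50V)
Op 1: GROUND 4: Q4=0; energy lost=40.500
Op 2: GROUND 2: Q2=0; energy lost=36.125
Op 3: CLOSE 4-1: Q_total=10.00, C_total=10.00, V=1.00; Q4=4.00, Q1=6.00; dissipated=3.333
Op 4: CLOSE 4-3: Q_total=21.00, C_total=8.00, V=2.62; Q4=10.50, Q3=10.50; dissipated=10.562
Final charges: Q1=6.00, Q2=0.00, Q3=10.50, Q4=10.50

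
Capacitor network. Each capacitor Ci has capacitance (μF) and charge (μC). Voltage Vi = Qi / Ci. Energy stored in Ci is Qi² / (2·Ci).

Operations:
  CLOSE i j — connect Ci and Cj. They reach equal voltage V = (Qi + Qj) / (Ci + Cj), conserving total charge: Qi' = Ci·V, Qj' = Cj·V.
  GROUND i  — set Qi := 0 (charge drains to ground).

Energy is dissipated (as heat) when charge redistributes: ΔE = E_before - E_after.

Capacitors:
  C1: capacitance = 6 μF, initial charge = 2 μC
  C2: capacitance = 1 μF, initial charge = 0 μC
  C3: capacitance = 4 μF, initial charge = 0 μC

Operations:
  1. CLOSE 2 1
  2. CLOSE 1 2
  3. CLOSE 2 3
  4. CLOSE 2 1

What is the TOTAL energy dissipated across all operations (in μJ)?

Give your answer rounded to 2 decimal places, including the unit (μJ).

Answer: 0.10 μJ

Derivation:
Initial: C1(6μF, Q=2μC, V=0.33V), C2(1μF, Q=0μC, V=0.00V), C3(4μF, Q=0μC, V=0.00V)
Op 1: CLOSE 2-1: Q_total=2.00, C_total=7.00, V=0.29; Q2=0.29, Q1=1.71; dissipated=0.048
Op 2: CLOSE 1-2: Q_total=2.00, C_total=7.00, V=0.29; Q1=1.71, Q2=0.29; dissipated=0.000
Op 3: CLOSE 2-3: Q_total=0.29, C_total=5.00, V=0.06; Q2=0.06, Q3=0.23; dissipated=0.033
Op 4: CLOSE 2-1: Q_total=1.77, C_total=7.00, V=0.25; Q2=0.25, Q1=1.52; dissipated=0.022
Total dissipated: 0.103 μJ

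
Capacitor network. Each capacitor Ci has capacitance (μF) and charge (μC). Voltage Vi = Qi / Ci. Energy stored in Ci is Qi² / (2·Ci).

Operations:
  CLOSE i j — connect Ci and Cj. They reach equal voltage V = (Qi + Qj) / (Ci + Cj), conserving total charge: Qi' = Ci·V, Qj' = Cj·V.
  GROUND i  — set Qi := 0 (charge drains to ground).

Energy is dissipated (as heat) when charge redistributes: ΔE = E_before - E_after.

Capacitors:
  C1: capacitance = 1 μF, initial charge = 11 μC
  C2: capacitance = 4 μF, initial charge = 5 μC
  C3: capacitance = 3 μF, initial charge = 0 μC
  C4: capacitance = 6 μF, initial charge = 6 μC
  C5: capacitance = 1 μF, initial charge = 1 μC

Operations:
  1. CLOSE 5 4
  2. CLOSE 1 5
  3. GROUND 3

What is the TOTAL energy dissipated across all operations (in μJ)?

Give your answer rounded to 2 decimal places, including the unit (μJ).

Initial: C1(1μF, Q=11μC, V=11.00V), C2(4μF, Q=5μC, V=1.25V), C3(3μF, Q=0μC, V=0.00V), C4(6μF, Q=6μC, V=1.00V), C5(1μF, Q=1μC, V=1.00V)
Op 1: CLOSE 5-4: Q_total=7.00, C_total=7.00, V=1.00; Q5=1.00, Q4=6.00; dissipated=0.000
Op 2: CLOSE 1-5: Q_total=12.00, C_total=2.00, V=6.00; Q1=6.00, Q5=6.00; dissipated=25.000
Op 3: GROUND 3: Q3=0; energy lost=0.000
Total dissipated: 25.000 μJ

Answer: 25.00 μJ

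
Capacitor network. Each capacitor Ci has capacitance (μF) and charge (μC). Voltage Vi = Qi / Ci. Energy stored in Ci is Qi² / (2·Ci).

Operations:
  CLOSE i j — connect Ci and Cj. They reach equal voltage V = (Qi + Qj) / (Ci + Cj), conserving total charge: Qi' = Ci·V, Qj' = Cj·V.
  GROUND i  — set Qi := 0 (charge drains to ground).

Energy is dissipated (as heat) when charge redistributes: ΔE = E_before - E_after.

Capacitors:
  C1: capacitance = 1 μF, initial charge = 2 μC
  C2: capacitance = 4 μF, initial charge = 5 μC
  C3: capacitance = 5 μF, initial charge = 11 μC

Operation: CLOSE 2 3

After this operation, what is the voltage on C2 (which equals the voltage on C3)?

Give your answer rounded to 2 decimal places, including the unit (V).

Initial: C1(1μF, Q=2μC, V=2.00V), C2(4μF, Q=5μC, V=1.25V), C3(5μF, Q=11μC, V=2.20V)
Op 1: CLOSE 2-3: Q_total=16.00, C_total=9.00, V=1.78; Q2=7.11, Q3=8.89; dissipated=1.003

Answer: 1.78 V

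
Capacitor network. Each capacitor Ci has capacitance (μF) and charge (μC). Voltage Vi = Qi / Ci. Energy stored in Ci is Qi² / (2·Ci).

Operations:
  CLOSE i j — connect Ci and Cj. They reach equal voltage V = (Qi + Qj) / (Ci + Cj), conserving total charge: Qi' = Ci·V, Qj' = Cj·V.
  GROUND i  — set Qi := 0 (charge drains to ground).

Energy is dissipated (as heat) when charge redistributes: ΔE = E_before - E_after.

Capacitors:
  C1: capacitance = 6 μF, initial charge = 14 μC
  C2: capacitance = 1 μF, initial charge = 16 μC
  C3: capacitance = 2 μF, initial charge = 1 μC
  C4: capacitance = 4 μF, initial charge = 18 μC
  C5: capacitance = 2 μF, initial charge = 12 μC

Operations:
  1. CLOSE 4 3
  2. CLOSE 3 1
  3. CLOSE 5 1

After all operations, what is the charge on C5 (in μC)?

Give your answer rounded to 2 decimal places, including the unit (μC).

Answer: 6.81 μC

Derivation:
Initial: C1(6μF, Q=14μC, V=2.33V), C2(1μF, Q=16μC, V=16.00V), C3(2μF, Q=1μC, V=0.50V), C4(4μF, Q=18μC, V=4.50V), C5(2μF, Q=12μC, V=6.00V)
Op 1: CLOSE 4-3: Q_total=19.00, C_total=6.00, V=3.17; Q4=12.67, Q3=6.33; dissipated=10.667
Op 2: CLOSE 3-1: Q_total=20.33, C_total=8.00, V=2.54; Q3=5.08, Q1=15.25; dissipated=0.521
Op 3: CLOSE 5-1: Q_total=27.25, C_total=8.00, V=3.41; Q5=6.81, Q1=20.44; dissipated=8.970
Final charges: Q1=20.44, Q2=16.00, Q3=5.08, Q4=12.67, Q5=6.81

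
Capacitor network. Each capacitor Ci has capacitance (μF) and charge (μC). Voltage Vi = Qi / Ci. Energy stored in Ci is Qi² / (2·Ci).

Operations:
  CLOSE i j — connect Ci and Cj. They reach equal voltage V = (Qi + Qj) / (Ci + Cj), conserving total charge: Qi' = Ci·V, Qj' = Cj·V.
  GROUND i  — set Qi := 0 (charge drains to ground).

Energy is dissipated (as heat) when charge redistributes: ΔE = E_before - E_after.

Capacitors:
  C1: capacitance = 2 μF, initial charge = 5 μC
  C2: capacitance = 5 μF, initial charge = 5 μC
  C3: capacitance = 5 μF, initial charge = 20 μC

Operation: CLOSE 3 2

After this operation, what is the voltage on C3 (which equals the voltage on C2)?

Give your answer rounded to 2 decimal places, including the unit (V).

Initial: C1(2μF, Q=5μC, V=2.50V), C2(5μF, Q=5μC, V=1.00V), C3(5μF, Q=20μC, V=4.00V)
Op 1: CLOSE 3-2: Q_total=25.00, C_total=10.00, V=2.50; Q3=12.50, Q2=12.50; dissipated=11.250

Answer: 2.50 V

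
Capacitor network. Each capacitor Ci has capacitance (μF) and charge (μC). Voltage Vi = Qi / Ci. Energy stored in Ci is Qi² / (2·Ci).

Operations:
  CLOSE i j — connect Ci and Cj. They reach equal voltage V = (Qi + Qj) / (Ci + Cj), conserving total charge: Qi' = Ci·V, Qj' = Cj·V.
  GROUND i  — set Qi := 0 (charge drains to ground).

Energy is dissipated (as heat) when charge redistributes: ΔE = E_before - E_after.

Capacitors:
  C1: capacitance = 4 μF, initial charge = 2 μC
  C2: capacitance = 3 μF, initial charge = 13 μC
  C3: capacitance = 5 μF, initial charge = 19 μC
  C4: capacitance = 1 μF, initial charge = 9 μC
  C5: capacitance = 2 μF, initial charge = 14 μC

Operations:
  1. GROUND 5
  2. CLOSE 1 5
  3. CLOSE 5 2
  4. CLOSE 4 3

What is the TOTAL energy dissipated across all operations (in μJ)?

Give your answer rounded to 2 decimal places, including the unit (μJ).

Answer: 70.03 μJ

Derivation:
Initial: C1(4μF, Q=2μC, V=0.50V), C2(3μF, Q=13μC, V=4.33V), C3(5μF, Q=19μC, V=3.80V), C4(1μF, Q=9μC, V=9.00V), C5(2μF, Q=14μC, V=7.00V)
Op 1: GROUND 5: Q5=0; energy lost=49.000
Op 2: CLOSE 1-5: Q_total=2.00, C_total=6.00, V=0.33; Q1=1.33, Q5=0.67; dissipated=0.167
Op 3: CLOSE 5-2: Q_total=13.67, C_total=5.00, V=2.73; Q5=5.47, Q2=8.20; dissipated=9.600
Op 4: CLOSE 4-3: Q_total=28.00, C_total=6.00, V=4.67; Q4=4.67, Q3=23.33; dissipated=11.267
Total dissipated: 70.033 μJ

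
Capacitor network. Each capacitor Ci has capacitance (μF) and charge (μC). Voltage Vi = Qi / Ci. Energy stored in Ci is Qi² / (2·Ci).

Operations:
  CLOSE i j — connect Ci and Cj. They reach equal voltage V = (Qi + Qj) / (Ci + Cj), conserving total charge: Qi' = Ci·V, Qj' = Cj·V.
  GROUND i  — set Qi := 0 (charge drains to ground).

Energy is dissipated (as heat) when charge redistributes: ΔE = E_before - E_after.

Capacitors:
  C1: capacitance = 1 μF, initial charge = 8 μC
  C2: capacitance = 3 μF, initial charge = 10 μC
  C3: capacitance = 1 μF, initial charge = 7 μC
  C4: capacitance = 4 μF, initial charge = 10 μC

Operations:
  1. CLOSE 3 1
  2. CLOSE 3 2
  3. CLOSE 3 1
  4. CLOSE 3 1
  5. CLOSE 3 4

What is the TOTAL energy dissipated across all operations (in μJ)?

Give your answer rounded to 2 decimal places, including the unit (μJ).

Answer: 13.93 μJ

Derivation:
Initial: C1(1μF, Q=8μC, V=8.00V), C2(3μF, Q=10μC, V=3.33V), C3(1μF, Q=7μC, V=7.00V), C4(4μF, Q=10μC, V=2.50V)
Op 1: CLOSE 3-1: Q_total=15.00, C_total=2.00, V=7.50; Q3=7.50, Q1=7.50; dissipated=0.250
Op 2: CLOSE 3-2: Q_total=17.50, C_total=4.00, V=4.38; Q3=4.38, Q2=13.12; dissipated=6.510
Op 3: CLOSE 3-1: Q_total=11.88, C_total=2.00, V=5.94; Q3=5.94, Q1=5.94; dissipated=2.441
Op 4: CLOSE 3-1: Q_total=11.88, C_total=2.00, V=5.94; Q3=5.94, Q1=5.94; dissipated=0.000
Op 5: CLOSE 3-4: Q_total=15.94, C_total=5.00, V=3.19; Q3=3.19, Q4=12.75; dissipated=4.727
Total dissipated: 13.928 μJ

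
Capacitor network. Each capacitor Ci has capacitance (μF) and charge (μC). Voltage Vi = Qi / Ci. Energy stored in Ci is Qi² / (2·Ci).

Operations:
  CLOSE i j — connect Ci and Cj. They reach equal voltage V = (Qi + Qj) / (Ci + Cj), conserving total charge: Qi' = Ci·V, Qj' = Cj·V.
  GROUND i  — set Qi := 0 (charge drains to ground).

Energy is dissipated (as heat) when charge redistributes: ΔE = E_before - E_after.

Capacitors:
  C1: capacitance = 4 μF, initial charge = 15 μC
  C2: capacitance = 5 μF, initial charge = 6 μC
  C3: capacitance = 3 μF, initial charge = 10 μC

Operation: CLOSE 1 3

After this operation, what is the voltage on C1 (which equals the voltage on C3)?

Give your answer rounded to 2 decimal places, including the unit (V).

Initial: C1(4μF, Q=15μC, V=3.75V), C2(5μF, Q=6μC, V=1.20V), C3(3μF, Q=10μC, V=3.33V)
Op 1: CLOSE 1-3: Q_total=25.00, C_total=7.00, V=3.57; Q1=14.29, Q3=10.71; dissipated=0.149

Answer: 3.57 V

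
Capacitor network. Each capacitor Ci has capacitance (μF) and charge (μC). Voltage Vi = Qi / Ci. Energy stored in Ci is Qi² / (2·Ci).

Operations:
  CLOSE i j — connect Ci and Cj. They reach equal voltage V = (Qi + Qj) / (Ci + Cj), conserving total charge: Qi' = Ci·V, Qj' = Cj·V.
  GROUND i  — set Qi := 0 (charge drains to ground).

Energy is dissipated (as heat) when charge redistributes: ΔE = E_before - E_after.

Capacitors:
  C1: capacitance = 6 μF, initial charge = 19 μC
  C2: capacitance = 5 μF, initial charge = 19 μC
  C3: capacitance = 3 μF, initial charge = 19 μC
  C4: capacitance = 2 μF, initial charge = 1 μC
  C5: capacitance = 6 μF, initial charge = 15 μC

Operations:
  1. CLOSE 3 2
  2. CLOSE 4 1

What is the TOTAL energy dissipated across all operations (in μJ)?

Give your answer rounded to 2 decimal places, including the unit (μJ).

Initial: C1(6μF, Q=19μC, V=3.17V), C2(5μF, Q=19μC, V=3.80V), C3(3μF, Q=19μC, V=6.33V), C4(2μF, Q=1μC, V=0.50V), C5(6μF, Q=15μC, V=2.50V)
Op 1: CLOSE 3-2: Q_total=38.00, C_total=8.00, V=4.75; Q3=14.25, Q2=23.75; dissipated=6.017
Op 2: CLOSE 4-1: Q_total=20.00, C_total=8.00, V=2.50; Q4=5.00, Q1=15.00; dissipated=5.333
Total dissipated: 11.350 μJ

Answer: 11.35 μJ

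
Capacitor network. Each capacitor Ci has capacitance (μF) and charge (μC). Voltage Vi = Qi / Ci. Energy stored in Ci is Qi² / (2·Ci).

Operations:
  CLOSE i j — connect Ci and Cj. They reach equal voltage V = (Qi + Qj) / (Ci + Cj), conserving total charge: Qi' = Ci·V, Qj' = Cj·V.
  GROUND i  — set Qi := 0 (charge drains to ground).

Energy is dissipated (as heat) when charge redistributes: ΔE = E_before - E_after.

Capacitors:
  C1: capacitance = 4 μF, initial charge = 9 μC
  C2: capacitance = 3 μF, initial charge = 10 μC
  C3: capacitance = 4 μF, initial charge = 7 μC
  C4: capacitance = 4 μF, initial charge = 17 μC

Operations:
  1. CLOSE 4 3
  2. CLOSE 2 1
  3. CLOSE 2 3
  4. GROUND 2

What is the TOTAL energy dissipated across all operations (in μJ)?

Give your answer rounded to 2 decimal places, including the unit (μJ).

Initial: C1(4μF, Q=9μC, V=2.25V), C2(3μF, Q=10μC, V=3.33V), C3(4μF, Q=7μC, V=1.75V), C4(4μF, Q=17μC, V=4.25V)
Op 1: CLOSE 4-3: Q_total=24.00, C_total=8.00, V=3.00; Q4=12.00, Q3=12.00; dissipated=6.250
Op 2: CLOSE 2-1: Q_total=19.00, C_total=7.00, V=2.71; Q2=8.14, Q1=10.86; dissipated=1.006
Op 3: CLOSE 2-3: Q_total=20.14, C_total=7.00, V=2.88; Q2=8.63, Q3=11.51; dissipated=0.070
Op 4: GROUND 2: Q2=0; energy lost=12.420
Total dissipated: 19.746 μJ

Answer: 19.75 μJ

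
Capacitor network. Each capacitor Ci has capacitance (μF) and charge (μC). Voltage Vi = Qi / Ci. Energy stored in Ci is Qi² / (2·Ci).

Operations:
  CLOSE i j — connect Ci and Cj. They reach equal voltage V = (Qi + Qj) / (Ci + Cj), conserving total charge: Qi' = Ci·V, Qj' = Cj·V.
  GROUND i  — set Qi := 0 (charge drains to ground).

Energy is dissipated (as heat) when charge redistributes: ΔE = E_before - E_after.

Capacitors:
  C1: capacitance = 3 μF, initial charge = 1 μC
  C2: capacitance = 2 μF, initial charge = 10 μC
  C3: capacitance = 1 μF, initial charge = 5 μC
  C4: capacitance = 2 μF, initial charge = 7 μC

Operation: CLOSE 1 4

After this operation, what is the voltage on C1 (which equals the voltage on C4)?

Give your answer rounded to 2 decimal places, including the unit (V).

Answer: 1.60 V

Derivation:
Initial: C1(3μF, Q=1μC, V=0.33V), C2(2μF, Q=10μC, V=5.00V), C3(1μF, Q=5μC, V=5.00V), C4(2μF, Q=7μC, V=3.50V)
Op 1: CLOSE 1-4: Q_total=8.00, C_total=5.00, V=1.60; Q1=4.80, Q4=3.20; dissipated=6.017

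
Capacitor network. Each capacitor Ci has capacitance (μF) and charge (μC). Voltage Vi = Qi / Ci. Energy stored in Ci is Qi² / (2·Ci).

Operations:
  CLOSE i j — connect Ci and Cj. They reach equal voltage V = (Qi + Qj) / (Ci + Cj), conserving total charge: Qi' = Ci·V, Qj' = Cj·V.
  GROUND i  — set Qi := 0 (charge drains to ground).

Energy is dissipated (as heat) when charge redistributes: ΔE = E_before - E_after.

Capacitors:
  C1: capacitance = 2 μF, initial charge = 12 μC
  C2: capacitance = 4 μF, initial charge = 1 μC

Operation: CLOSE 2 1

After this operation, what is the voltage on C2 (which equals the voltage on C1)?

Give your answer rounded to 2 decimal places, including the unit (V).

Answer: 2.17 V

Derivation:
Initial: C1(2μF, Q=12μC, V=6.00V), C2(4μF, Q=1μC, V=0.25V)
Op 1: CLOSE 2-1: Q_total=13.00, C_total=6.00, V=2.17; Q2=8.67, Q1=4.33; dissipated=22.042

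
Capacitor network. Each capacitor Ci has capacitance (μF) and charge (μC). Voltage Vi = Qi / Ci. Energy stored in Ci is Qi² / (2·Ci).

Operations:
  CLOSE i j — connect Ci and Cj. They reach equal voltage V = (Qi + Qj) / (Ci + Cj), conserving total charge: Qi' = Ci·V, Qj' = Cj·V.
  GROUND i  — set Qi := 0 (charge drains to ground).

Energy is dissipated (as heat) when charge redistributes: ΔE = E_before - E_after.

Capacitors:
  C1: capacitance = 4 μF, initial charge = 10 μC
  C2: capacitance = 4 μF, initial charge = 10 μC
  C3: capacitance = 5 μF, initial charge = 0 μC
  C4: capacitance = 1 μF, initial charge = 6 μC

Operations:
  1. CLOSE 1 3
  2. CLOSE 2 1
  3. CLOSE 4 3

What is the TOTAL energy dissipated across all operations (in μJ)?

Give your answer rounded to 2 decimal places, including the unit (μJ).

Initial: C1(4μF, Q=10μC, V=2.50V), C2(4μF, Q=10μC, V=2.50V), C3(5μF, Q=0μC, V=0.00V), C4(1μF, Q=6μC, V=6.00V)
Op 1: CLOSE 1-3: Q_total=10.00, C_total=9.00, V=1.11; Q1=4.44, Q3=5.56; dissipated=6.944
Op 2: CLOSE 2-1: Q_total=14.44, C_total=8.00, V=1.81; Q2=7.22, Q1=7.22; dissipated=1.929
Op 3: CLOSE 4-3: Q_total=11.56, C_total=6.00, V=1.93; Q4=1.93, Q3=9.63; dissipated=9.959
Total dissipated: 18.832 μJ

Answer: 18.83 μJ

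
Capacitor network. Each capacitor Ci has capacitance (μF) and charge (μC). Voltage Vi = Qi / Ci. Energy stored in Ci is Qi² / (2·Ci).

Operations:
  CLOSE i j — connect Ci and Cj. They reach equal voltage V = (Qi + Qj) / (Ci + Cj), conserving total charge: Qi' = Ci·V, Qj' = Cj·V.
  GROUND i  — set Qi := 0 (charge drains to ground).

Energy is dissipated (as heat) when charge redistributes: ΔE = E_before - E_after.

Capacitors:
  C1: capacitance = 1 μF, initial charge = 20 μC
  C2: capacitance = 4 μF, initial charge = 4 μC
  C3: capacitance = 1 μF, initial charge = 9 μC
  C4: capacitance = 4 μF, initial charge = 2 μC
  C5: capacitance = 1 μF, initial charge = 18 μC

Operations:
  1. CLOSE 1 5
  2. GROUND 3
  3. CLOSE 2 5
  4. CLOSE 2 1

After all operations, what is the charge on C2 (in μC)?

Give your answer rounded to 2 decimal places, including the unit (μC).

Answer: 29.92 μC

Derivation:
Initial: C1(1μF, Q=20μC, V=20.00V), C2(4μF, Q=4μC, V=1.00V), C3(1μF, Q=9μC, V=9.00V), C4(4μF, Q=2μC, V=0.50V), C5(1μF, Q=18μC, V=18.00V)
Op 1: CLOSE 1-5: Q_total=38.00, C_total=2.00, V=19.00; Q1=19.00, Q5=19.00; dissipated=1.000
Op 2: GROUND 3: Q3=0; energy lost=40.500
Op 3: CLOSE 2-5: Q_total=23.00, C_total=5.00, V=4.60; Q2=18.40, Q5=4.60; dissipated=129.600
Op 4: CLOSE 2-1: Q_total=37.40, C_total=5.00, V=7.48; Q2=29.92, Q1=7.48; dissipated=82.944
Final charges: Q1=7.48, Q2=29.92, Q3=0.00, Q4=2.00, Q5=4.60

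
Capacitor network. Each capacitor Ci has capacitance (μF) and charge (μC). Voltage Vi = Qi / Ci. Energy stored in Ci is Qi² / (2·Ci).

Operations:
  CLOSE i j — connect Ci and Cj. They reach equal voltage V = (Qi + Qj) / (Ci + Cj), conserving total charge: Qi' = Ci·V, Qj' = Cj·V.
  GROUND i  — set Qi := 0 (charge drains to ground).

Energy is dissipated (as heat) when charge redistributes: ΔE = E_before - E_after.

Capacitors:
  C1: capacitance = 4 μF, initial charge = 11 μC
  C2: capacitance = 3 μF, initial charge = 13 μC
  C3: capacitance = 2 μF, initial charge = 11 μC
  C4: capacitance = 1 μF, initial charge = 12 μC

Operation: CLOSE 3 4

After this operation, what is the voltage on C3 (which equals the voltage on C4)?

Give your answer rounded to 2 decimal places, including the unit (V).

Answer: 7.67 V

Derivation:
Initial: C1(4μF, Q=11μC, V=2.75V), C2(3μF, Q=13μC, V=4.33V), C3(2μF, Q=11μC, V=5.50V), C4(1μF, Q=12μC, V=12.00V)
Op 1: CLOSE 3-4: Q_total=23.00, C_total=3.00, V=7.67; Q3=15.33, Q4=7.67; dissipated=14.083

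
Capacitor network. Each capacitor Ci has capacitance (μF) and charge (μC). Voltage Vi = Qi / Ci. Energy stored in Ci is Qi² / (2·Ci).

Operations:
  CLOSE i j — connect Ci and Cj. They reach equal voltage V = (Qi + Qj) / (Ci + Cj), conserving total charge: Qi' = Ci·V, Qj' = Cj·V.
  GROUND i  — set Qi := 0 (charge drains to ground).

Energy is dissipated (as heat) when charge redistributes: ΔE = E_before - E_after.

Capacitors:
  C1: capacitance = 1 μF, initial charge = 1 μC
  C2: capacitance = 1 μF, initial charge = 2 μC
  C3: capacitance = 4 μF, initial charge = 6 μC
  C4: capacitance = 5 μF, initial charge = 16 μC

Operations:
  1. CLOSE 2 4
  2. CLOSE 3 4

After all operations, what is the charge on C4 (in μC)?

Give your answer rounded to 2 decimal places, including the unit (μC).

Answer: 11.67 μC

Derivation:
Initial: C1(1μF, Q=1μC, V=1.00V), C2(1μF, Q=2μC, V=2.00V), C3(4μF, Q=6μC, V=1.50V), C4(5μF, Q=16μC, V=3.20V)
Op 1: CLOSE 2-4: Q_total=18.00, C_total=6.00, V=3.00; Q2=3.00, Q4=15.00; dissipated=0.600
Op 2: CLOSE 3-4: Q_total=21.00, C_total=9.00, V=2.33; Q3=9.33, Q4=11.67; dissipated=2.500
Final charges: Q1=1.00, Q2=3.00, Q3=9.33, Q4=11.67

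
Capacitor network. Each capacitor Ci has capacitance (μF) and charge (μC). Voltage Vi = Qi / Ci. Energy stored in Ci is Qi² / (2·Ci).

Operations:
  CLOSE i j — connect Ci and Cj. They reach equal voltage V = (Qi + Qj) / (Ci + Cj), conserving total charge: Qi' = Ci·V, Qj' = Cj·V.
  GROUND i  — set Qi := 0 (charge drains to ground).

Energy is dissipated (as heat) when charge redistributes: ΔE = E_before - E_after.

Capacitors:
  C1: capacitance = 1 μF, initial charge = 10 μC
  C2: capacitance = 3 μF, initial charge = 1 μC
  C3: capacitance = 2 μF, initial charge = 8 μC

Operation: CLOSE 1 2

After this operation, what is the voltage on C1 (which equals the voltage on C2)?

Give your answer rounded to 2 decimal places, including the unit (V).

Answer: 2.75 V

Derivation:
Initial: C1(1μF, Q=10μC, V=10.00V), C2(3μF, Q=1μC, V=0.33V), C3(2μF, Q=8μC, V=4.00V)
Op 1: CLOSE 1-2: Q_total=11.00, C_total=4.00, V=2.75; Q1=2.75, Q2=8.25; dissipated=35.042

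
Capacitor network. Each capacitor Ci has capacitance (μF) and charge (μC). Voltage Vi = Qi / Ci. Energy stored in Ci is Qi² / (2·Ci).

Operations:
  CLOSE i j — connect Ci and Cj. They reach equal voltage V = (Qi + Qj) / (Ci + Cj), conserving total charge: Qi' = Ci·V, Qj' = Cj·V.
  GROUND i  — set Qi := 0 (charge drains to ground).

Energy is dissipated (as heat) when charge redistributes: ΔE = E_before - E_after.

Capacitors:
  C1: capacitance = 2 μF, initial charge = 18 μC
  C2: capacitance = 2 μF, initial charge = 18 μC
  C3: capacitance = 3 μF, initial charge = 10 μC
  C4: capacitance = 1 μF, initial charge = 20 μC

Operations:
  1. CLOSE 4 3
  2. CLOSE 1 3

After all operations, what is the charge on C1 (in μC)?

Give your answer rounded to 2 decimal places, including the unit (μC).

Answer: 16.20 μC

Derivation:
Initial: C1(2μF, Q=18μC, V=9.00V), C2(2μF, Q=18μC, V=9.00V), C3(3μF, Q=10μC, V=3.33V), C4(1μF, Q=20μC, V=20.00V)
Op 1: CLOSE 4-3: Q_total=30.00, C_total=4.00, V=7.50; Q4=7.50, Q3=22.50; dissipated=104.167
Op 2: CLOSE 1-3: Q_total=40.50, C_total=5.00, V=8.10; Q1=16.20, Q3=24.30; dissipated=1.350
Final charges: Q1=16.20, Q2=18.00, Q3=24.30, Q4=7.50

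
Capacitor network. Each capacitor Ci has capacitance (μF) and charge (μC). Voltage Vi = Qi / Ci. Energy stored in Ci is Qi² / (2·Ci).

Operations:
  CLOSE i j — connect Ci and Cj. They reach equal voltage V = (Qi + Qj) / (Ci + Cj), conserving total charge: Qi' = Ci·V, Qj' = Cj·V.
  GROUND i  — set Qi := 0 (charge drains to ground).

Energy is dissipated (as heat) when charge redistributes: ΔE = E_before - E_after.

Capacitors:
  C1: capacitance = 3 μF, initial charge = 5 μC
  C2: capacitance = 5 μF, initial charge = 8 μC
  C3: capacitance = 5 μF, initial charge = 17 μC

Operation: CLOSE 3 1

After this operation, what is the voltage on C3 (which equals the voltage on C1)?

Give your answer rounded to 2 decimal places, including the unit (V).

Answer: 2.75 V

Derivation:
Initial: C1(3μF, Q=5μC, V=1.67V), C2(5μF, Q=8μC, V=1.60V), C3(5μF, Q=17μC, V=3.40V)
Op 1: CLOSE 3-1: Q_total=22.00, C_total=8.00, V=2.75; Q3=13.75, Q1=8.25; dissipated=2.817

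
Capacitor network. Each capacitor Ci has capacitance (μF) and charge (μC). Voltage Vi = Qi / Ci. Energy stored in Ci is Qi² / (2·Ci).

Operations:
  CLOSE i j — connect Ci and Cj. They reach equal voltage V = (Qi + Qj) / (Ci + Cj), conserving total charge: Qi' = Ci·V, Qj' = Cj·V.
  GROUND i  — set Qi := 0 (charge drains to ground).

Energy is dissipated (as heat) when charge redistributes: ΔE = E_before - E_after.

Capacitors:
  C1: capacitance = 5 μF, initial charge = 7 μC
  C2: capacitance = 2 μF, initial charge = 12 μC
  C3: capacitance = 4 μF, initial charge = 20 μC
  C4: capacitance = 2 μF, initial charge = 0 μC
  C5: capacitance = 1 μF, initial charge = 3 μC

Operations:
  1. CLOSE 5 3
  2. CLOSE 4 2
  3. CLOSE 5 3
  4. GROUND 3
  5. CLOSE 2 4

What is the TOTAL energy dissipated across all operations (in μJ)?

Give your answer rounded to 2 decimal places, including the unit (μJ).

Initial: C1(5μF, Q=7μC, V=1.40V), C2(2μF, Q=12μC, V=6.00V), C3(4μF, Q=20μC, V=5.00V), C4(2μF, Q=0μC, V=0.00V), C5(1μF, Q=3μC, V=3.00V)
Op 1: CLOSE 5-3: Q_total=23.00, C_total=5.00, V=4.60; Q5=4.60, Q3=18.40; dissipated=1.600
Op 2: CLOSE 4-2: Q_total=12.00, C_total=4.00, V=3.00; Q4=6.00, Q2=6.00; dissipated=18.000
Op 3: CLOSE 5-3: Q_total=23.00, C_total=5.00, V=4.60; Q5=4.60, Q3=18.40; dissipated=0.000
Op 4: GROUND 3: Q3=0; energy lost=42.320
Op 5: CLOSE 2-4: Q_total=12.00, C_total=4.00, V=3.00; Q2=6.00, Q4=6.00; dissipated=0.000
Total dissipated: 61.920 μJ

Answer: 61.92 μJ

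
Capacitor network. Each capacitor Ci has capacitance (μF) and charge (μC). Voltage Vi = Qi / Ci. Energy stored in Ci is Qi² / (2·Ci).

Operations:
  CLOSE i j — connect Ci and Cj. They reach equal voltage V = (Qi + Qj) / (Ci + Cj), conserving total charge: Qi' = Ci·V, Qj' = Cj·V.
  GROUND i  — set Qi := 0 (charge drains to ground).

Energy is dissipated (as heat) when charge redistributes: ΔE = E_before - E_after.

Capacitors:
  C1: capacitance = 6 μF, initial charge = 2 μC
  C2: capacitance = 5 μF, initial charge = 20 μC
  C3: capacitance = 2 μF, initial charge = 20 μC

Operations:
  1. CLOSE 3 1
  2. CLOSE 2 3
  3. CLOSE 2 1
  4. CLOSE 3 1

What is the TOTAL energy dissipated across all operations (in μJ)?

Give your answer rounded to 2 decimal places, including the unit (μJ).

Initial: C1(6μF, Q=2μC, V=0.33V), C2(5μF, Q=20μC, V=4.00V), C3(2μF, Q=20μC, V=10.00V)
Op 1: CLOSE 3-1: Q_total=22.00, C_total=8.00, V=2.75; Q3=5.50, Q1=16.50; dissipated=70.083
Op 2: CLOSE 2-3: Q_total=25.50, C_total=7.00, V=3.64; Q2=18.21, Q3=7.29; dissipated=1.116
Op 3: CLOSE 2-1: Q_total=34.71, C_total=11.00, V=3.16; Q2=15.78, Q1=18.94; dissipated=1.087
Op 4: CLOSE 3-1: Q_total=26.22, C_total=8.00, V=3.28; Q3=6.56, Q1=19.67; dissipated=0.178
Total dissipated: 72.464 μJ

Answer: 72.46 μJ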